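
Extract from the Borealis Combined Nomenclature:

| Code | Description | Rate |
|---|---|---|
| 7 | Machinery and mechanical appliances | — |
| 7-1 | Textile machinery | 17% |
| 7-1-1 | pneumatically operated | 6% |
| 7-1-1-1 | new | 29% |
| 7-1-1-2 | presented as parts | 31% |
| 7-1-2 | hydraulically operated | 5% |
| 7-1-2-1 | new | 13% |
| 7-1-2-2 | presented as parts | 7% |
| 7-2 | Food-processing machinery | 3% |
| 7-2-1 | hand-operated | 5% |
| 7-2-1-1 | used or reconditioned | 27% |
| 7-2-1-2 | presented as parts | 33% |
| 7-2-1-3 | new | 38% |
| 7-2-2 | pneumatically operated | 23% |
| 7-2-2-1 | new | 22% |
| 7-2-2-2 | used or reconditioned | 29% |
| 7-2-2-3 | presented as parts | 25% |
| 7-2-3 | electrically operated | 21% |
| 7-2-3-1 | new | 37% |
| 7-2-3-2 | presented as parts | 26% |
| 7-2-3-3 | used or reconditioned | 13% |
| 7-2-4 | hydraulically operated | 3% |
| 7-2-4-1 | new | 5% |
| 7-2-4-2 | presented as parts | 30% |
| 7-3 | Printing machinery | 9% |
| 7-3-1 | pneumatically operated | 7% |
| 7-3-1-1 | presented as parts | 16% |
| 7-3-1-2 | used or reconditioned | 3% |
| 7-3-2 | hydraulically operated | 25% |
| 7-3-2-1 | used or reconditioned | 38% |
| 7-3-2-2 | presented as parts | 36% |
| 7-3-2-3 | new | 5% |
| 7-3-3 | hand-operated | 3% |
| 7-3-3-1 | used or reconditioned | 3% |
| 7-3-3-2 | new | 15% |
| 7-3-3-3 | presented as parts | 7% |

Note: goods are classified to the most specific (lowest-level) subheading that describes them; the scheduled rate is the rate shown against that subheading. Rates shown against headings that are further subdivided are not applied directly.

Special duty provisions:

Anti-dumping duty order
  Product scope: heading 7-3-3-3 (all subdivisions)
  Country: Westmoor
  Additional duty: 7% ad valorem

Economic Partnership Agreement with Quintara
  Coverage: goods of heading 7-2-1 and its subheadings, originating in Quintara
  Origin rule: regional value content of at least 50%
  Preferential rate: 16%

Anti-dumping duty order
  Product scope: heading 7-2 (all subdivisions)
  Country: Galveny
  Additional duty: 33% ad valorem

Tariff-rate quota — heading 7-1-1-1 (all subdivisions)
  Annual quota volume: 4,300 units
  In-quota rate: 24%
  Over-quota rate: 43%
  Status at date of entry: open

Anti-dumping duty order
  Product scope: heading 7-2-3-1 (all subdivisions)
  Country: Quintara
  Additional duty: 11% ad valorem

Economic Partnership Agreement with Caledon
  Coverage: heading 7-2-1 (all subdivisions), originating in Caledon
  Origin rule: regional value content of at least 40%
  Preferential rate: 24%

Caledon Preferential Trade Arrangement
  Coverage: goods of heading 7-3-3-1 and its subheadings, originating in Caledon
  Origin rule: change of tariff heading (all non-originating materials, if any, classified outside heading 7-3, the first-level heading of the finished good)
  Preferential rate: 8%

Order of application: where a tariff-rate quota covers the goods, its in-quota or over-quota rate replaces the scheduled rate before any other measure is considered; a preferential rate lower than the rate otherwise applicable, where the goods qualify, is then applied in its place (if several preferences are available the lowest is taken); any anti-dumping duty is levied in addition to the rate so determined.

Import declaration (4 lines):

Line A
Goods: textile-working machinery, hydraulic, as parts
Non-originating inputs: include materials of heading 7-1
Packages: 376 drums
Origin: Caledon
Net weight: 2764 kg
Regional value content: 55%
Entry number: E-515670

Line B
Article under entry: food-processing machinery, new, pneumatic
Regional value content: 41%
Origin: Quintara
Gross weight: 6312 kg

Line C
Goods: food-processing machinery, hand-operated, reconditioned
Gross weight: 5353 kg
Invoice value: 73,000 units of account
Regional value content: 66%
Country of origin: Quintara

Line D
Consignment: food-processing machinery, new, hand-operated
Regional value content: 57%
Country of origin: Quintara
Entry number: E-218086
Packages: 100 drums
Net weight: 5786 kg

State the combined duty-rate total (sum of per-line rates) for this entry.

61%

Line A: textile-working → 7-1; hydraulic → 7-1-2; as parts → 7-1-2-2. Scheduled 7%. Caledon agreement on 7-2-1: 7-1-2-2 not covered; Caledon agreement on 7-3-3-1: 7-1-2-2 not covered. → 7%.
Line B: food-processing → 7-2; pneumatic → 7-2-2; new → 7-2-2-1. Scheduled 22%. Quintara agreement on 7-2-1: 7-2-2-1 not covered. → 22%.
Line C: food-processing → 7-2; hand-operated → 7-2-1; reconditioned → 7-2-1-1. Scheduled 27%. Quintara agreement on 7-2-1: RVC ≥ 50% → 16% available; preferential 16%. → 16%.
Line D: food-processing → 7-2; hand-operated → 7-2-1; new → 7-2-1-3. Scheduled 38%. Quintara agreement on 7-2-1: RVC ≥ 50% → 16% available; preferential 16%. → 16%.
Sum: 7% + 22% + 16% + 16% = 61%.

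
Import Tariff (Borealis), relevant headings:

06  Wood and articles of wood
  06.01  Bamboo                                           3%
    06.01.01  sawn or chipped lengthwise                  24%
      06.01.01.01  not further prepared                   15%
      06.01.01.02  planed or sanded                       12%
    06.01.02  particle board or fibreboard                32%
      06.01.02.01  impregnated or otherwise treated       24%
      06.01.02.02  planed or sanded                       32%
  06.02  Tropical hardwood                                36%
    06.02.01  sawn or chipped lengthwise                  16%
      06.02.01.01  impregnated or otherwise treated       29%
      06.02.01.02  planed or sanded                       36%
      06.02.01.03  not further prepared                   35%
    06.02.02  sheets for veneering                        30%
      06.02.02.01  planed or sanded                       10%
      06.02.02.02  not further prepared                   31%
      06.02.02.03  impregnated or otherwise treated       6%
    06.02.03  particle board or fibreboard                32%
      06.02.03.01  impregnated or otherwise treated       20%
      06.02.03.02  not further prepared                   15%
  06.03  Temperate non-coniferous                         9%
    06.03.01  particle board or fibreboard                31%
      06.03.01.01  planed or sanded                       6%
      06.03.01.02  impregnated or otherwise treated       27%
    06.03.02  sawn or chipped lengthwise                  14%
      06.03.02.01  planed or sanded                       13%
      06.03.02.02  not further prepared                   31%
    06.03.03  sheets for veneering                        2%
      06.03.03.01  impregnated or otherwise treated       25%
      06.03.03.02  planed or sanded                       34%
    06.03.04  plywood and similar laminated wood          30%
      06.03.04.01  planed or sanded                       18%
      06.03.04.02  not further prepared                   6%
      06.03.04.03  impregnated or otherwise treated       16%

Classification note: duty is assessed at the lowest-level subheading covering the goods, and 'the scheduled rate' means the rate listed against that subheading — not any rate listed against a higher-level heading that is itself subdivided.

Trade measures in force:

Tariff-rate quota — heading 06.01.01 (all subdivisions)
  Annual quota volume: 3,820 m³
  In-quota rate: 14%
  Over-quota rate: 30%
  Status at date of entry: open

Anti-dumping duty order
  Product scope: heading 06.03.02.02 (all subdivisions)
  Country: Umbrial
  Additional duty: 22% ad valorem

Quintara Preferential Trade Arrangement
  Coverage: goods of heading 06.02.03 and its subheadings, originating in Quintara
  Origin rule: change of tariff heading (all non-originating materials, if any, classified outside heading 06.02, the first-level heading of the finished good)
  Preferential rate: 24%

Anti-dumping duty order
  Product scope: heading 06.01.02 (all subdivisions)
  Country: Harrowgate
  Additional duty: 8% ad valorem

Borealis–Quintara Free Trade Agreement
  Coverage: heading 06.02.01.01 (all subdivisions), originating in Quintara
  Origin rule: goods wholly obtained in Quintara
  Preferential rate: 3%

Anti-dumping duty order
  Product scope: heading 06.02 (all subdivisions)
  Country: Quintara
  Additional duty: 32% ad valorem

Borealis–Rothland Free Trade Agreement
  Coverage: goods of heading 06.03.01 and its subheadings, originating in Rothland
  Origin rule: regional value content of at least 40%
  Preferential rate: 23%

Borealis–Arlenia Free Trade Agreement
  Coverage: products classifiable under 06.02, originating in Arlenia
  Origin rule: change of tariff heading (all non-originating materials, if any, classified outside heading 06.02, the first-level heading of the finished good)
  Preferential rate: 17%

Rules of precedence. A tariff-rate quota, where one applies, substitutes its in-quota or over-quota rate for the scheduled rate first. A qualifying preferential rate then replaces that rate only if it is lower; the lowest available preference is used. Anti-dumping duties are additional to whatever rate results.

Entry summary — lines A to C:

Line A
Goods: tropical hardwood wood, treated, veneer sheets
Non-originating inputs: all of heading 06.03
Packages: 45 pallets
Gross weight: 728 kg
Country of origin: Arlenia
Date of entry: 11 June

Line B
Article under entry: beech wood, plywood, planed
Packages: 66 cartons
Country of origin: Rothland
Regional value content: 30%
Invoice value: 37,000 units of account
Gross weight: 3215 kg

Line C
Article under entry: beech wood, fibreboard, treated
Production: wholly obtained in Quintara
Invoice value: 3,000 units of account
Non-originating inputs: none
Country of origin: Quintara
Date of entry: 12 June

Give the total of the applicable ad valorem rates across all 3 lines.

51%

Line A: tropical hardwood → 06.02; veneer sheets → 06.02.02; treated → 06.02.02.03. Scheduled 6%. Arlenia agreement on 06.02: CTH met → 17% available; preference 17% not lower than 6% → no reduction. → 6%.
Line B: beech → 06.03; plywood → 06.03.04; planed → 06.03.04.01. Scheduled 18%. Rothland agreement on 06.03.01: 06.03.04.01 not covered. → 18%.
Line C: beech → 06.03; fibreboard → 06.03.01; treated → 06.03.01.02. Scheduled 27%. Quintara agreement on 06.02.03: 06.03.01.02 not covered; Quintara agreement on 06.02.01.01: 06.03.01.02 not covered. → 27%.
Sum: 6% + 18% + 27% = 51%.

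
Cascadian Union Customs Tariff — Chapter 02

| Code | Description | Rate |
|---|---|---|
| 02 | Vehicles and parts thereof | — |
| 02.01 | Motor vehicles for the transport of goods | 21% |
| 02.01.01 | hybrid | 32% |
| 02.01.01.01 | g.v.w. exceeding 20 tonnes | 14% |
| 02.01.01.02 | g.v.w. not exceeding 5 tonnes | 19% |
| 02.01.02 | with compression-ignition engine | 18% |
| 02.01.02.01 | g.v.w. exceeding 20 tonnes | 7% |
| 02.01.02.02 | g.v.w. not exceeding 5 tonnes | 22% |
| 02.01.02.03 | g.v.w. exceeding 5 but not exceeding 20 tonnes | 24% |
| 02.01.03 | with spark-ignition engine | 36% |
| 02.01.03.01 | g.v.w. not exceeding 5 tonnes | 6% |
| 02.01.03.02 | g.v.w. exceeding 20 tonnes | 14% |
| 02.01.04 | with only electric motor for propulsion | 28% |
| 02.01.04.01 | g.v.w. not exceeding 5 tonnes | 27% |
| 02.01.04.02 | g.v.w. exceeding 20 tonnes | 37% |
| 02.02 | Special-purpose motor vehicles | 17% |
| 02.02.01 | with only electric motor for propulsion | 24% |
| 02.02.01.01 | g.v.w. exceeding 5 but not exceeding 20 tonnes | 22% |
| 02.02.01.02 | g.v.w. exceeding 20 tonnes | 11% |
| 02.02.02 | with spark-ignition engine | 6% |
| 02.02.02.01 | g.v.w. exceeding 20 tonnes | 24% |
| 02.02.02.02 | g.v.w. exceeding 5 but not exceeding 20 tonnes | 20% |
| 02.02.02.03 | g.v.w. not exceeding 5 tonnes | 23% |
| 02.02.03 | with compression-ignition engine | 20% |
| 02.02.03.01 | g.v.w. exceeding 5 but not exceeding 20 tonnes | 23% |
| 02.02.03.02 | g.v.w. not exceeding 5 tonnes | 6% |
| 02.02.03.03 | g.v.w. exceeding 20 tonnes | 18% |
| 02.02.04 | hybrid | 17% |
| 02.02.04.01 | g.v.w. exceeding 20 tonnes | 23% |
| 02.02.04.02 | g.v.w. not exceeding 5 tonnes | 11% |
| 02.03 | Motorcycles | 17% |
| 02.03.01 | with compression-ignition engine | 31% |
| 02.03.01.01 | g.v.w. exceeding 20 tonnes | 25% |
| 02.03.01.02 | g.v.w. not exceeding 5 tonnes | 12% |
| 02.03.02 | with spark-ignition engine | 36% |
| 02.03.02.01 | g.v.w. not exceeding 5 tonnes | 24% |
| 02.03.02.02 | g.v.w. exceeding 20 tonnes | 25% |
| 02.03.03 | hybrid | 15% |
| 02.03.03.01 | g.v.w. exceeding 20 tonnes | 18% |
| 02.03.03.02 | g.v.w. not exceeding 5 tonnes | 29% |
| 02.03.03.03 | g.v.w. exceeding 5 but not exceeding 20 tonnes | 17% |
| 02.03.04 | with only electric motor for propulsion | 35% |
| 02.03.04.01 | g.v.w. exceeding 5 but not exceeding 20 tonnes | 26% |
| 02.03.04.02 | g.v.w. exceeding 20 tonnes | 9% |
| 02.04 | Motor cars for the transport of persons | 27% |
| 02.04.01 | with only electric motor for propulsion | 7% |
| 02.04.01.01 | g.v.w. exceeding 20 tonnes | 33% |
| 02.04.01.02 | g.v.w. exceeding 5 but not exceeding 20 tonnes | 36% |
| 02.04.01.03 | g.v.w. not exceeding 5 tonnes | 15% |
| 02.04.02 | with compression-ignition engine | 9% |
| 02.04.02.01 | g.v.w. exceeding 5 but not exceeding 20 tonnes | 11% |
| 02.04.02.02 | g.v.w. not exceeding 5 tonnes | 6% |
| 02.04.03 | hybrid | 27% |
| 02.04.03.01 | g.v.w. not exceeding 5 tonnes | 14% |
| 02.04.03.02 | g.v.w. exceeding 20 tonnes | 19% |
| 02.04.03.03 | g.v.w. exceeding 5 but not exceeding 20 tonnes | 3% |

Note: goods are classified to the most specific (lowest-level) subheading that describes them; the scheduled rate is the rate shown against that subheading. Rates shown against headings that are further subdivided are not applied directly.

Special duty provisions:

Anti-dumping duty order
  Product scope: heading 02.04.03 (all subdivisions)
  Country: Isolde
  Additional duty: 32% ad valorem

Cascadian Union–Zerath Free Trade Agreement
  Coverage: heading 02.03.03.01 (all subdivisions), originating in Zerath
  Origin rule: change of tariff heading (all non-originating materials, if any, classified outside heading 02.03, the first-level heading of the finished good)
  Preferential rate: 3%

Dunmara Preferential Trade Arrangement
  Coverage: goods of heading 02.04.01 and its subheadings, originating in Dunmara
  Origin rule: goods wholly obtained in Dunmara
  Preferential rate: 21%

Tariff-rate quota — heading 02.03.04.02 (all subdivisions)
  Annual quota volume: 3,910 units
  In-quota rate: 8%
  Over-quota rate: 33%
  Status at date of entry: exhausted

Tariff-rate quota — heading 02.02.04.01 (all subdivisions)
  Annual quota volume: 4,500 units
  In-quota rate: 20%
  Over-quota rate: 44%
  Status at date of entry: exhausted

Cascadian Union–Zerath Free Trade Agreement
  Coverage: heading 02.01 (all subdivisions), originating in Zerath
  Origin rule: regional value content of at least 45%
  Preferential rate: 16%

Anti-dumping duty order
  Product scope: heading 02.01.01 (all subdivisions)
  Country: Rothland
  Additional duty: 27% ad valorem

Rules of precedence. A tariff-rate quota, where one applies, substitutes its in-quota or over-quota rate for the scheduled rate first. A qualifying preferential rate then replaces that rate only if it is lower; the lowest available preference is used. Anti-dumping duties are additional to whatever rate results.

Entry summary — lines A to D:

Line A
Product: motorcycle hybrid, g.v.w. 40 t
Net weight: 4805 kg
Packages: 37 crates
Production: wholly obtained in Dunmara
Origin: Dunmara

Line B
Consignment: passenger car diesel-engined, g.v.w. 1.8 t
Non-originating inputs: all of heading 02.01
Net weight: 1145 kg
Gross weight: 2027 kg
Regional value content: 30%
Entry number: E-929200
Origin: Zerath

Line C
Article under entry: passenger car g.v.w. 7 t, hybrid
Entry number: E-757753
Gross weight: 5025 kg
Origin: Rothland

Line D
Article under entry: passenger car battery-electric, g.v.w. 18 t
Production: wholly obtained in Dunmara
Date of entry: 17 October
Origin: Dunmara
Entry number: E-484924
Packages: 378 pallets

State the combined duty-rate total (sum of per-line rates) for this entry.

48%

Line A: motorcycle → 02.03; hybrid → 02.03.03; g.v.w. 40 t → 02.03.03.01. Scheduled 18%. Dunmara agreement on 02.04.01: 02.03.03.01 not covered. → 18%.
Line B: passenger car → 02.04; diesel-engined → 02.04.02; g.v.w. 1.8 t → 02.04.02.02. Scheduled 6%. Zerath agreement on 02.03.03.01: 02.04.02.02 not covered; Zerath agreement on 02.01: 02.04.02.02 not covered. → 6%.
Line C: passenger car → 02.04; hybrid → 02.04.03; g.v.w. 7 t → 02.04.03.03. Scheduled 3%. No special measure applies. → 3%.
Line D: passenger car → 02.04; battery-electric → 02.04.01; g.v.w. 18 t → 02.04.01.02. Scheduled 36%. Dunmara agreement on 02.04.01: wholly obtained → 21% available; preferential 21%. → 21%.
Sum: 18% + 6% + 3% + 21% = 48%.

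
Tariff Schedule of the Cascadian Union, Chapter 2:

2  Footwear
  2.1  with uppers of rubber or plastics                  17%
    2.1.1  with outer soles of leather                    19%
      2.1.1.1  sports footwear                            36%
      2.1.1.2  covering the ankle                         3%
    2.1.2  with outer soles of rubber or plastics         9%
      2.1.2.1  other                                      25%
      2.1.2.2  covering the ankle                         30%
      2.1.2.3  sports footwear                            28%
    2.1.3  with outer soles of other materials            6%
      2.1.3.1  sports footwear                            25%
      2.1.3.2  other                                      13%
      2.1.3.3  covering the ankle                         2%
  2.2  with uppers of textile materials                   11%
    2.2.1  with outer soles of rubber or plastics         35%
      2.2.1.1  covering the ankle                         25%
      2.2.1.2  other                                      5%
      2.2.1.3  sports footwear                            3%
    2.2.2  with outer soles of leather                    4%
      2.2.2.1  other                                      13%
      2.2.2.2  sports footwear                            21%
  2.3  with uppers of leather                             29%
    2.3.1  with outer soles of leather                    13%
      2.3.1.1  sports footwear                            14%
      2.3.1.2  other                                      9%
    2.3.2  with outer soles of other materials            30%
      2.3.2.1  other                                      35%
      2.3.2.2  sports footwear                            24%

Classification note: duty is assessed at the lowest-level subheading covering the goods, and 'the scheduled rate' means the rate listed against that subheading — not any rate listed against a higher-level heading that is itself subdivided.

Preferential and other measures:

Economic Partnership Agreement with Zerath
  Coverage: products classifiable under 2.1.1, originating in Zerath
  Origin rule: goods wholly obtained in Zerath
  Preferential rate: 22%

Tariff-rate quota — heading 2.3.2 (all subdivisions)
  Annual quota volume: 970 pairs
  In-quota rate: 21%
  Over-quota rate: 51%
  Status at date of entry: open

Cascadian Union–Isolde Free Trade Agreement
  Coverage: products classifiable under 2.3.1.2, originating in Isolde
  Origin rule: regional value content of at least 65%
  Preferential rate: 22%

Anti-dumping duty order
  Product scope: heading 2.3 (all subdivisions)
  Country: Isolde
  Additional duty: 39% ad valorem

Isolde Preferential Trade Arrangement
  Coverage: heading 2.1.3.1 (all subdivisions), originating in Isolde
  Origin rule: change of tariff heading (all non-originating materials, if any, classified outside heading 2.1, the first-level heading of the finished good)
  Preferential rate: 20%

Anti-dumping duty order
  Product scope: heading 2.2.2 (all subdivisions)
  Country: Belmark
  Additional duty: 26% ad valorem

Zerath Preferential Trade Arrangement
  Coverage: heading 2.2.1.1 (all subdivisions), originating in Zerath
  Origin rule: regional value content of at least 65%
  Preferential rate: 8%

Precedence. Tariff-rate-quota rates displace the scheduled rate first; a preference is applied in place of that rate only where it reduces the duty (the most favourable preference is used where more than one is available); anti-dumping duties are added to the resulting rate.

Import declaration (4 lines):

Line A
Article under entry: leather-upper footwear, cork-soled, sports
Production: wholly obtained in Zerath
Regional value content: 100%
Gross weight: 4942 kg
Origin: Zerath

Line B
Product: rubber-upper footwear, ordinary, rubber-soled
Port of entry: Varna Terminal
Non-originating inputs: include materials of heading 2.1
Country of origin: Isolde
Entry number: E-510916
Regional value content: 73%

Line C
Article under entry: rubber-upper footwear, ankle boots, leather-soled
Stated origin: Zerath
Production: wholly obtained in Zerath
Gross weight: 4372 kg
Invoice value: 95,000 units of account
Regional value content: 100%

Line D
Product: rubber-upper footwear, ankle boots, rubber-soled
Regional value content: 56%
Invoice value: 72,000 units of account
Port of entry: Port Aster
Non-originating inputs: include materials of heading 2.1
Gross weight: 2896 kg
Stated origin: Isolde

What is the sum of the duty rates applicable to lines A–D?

Line A: leather-upper → 2.3; cork-soled → 2.3.2; sports → 2.3.2.2. Scheduled 24%. quota on 2.3.2 open → in-quota 21%; Zerath agreement on 2.1.1: 2.3.2.2 not covered; Zerath agreement on 2.2.1.1: 2.3.2.2 not covered. → 21%.
Line B: rubber-upper → 2.1; rubber-soled → 2.1.2; ordinary → 2.1.2.1. Scheduled 25%. Isolde agreement on 2.3.1.2: 2.1.2.1 not covered; Isolde agreement on 2.1.3.1: 2.1.2.1 not covered. → 25%.
Line C: rubber-upper → 2.1; leather-soled → 2.1.1; ankle boots → 2.1.1.2. Scheduled 3%. Zerath agreement on 2.1.1: wholly obtained → 22% available; Zerath agreement on 2.2.1.1: 2.1.1.2 not covered; preference 22% not lower than 3% → no reduction. → 3%.
Line D: rubber-upper → 2.1; rubber-soled → 2.1.2; ankle boots → 2.1.2.2. Scheduled 30%. Isolde agreement on 2.3.1.2: 2.1.2.2 not covered; Isolde agreement on 2.1.3.1: 2.1.2.2 not covered. → 30%.
Sum: 21% + 25% + 3% + 30% = 79%.

79%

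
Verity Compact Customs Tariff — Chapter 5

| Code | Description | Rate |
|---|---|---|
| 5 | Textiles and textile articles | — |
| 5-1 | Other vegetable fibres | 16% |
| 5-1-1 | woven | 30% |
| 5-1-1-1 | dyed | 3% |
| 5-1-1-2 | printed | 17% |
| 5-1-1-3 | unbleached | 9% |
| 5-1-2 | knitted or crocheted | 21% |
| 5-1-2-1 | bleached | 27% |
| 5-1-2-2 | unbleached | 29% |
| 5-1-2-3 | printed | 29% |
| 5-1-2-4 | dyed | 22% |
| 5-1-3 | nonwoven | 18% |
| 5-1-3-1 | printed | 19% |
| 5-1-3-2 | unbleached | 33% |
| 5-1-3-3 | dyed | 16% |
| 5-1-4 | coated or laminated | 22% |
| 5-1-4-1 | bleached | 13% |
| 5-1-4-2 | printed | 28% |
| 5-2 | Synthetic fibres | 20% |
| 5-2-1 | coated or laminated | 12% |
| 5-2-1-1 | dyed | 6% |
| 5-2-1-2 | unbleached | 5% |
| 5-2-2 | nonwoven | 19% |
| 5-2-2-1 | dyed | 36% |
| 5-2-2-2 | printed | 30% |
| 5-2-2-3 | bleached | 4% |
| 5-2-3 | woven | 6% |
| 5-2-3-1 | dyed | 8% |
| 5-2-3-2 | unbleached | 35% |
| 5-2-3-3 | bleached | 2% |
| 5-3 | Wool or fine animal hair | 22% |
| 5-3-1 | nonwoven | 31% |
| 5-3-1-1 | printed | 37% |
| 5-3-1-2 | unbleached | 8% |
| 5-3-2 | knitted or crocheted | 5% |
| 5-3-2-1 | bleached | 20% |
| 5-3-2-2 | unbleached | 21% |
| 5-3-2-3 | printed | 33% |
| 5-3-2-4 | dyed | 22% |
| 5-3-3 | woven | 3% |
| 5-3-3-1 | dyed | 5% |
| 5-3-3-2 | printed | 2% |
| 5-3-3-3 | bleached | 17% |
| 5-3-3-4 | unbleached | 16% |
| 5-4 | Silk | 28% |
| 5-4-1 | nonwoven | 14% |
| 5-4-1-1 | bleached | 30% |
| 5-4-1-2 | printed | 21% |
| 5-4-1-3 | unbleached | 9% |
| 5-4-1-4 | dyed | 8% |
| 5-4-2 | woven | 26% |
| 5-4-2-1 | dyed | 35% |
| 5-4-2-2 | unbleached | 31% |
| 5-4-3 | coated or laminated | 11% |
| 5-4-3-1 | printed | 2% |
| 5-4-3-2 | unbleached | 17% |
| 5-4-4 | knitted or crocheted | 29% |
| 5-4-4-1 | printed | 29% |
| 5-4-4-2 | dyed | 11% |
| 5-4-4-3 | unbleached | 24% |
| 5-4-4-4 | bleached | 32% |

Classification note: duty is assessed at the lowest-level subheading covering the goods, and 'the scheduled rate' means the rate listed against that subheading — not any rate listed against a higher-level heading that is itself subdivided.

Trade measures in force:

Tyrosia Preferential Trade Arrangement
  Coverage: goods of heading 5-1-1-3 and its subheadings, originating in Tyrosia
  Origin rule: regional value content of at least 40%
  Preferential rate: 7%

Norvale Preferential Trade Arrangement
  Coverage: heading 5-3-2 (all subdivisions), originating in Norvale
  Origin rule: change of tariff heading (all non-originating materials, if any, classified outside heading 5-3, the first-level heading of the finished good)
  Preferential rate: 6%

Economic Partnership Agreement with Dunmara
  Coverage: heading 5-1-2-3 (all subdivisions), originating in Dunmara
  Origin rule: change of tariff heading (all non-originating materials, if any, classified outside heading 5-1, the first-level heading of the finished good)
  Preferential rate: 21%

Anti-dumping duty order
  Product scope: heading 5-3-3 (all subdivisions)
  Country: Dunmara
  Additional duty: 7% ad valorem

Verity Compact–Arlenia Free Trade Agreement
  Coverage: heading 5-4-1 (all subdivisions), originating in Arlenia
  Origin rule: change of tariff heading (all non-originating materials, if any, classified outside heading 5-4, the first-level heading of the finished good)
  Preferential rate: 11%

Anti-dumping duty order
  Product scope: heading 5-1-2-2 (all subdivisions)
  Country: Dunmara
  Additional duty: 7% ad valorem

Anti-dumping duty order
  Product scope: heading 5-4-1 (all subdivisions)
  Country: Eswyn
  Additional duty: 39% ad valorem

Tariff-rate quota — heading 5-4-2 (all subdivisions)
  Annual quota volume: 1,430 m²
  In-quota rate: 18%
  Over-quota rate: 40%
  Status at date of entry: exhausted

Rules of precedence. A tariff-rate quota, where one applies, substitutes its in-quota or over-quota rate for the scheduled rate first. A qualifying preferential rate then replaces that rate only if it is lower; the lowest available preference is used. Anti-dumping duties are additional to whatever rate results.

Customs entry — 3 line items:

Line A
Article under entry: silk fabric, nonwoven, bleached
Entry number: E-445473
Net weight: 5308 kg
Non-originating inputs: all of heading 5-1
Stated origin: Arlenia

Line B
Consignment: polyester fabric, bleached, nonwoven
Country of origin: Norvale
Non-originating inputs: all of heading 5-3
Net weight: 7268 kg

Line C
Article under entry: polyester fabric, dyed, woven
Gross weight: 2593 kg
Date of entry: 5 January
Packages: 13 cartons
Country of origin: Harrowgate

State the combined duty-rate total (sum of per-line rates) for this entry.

23%

Line A: silk → 5-4; nonwoven → 5-4-1; bleached → 5-4-1-1. Scheduled 30%. Arlenia agreement on 5-4-1: CTH met → 11% available; preferential 11%. → 11%.
Line B: polyester → 5-2; nonwoven → 5-2-2; bleached → 5-2-2-3. Scheduled 4%. Norvale agreement on 5-3-2: 5-2-2-3 not covered. → 4%.
Line C: polyester → 5-2; woven → 5-2-3; dyed → 5-2-3-1. Scheduled 8%. No special measure applies. → 8%.
Sum: 11% + 4% + 8% = 23%.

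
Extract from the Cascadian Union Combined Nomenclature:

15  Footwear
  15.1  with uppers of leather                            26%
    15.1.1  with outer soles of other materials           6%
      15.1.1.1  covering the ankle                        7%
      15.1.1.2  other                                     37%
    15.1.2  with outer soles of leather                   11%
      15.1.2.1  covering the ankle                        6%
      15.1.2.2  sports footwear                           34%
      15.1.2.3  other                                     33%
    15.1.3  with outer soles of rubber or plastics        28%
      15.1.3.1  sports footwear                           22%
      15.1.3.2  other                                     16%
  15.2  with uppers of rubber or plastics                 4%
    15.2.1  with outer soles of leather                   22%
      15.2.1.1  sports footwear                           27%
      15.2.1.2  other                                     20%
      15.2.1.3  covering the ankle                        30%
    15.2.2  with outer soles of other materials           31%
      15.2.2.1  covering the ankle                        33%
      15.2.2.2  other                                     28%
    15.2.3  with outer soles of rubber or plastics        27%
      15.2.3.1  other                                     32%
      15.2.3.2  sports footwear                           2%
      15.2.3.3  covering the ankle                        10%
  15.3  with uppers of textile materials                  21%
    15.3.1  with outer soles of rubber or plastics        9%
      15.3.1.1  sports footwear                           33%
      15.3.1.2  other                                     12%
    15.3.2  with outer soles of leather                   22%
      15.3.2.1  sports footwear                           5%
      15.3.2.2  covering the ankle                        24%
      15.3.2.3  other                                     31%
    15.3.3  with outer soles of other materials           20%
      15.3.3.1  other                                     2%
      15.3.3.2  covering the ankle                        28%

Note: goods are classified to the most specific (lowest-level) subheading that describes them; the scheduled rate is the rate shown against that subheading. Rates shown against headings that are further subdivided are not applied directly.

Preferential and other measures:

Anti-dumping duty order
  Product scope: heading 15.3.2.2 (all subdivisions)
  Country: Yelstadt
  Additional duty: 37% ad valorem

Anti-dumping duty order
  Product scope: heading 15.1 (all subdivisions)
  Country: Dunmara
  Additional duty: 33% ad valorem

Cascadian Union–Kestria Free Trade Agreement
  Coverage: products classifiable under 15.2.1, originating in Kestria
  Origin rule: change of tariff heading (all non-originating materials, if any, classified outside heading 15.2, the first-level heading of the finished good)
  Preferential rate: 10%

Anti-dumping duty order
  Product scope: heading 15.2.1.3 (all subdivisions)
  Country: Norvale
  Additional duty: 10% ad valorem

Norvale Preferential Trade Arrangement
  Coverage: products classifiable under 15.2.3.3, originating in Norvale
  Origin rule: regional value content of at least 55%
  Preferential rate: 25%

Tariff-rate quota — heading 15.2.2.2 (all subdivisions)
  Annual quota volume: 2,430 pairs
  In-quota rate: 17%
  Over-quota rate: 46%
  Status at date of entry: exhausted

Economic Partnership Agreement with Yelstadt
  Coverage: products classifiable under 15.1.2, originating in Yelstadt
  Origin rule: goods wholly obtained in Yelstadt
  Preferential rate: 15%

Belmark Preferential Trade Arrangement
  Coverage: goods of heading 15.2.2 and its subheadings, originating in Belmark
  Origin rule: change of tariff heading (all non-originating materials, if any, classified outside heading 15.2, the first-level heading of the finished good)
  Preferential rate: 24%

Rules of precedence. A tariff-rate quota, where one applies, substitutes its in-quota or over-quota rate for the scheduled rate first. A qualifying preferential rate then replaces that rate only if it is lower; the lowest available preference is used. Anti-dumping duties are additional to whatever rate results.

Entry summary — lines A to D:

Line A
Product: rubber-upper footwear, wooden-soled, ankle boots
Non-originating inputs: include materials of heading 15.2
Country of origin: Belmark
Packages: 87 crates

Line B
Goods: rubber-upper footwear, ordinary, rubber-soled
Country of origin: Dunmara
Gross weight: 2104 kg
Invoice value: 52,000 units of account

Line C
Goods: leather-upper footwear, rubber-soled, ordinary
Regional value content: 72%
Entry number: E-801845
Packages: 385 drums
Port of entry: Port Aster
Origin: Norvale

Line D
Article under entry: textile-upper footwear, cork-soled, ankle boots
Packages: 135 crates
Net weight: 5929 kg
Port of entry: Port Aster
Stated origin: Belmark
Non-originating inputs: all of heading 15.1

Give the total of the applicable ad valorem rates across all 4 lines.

Line A: rubber-upper → 15.2; wooden-soled → 15.2.2; ankle boots → 15.2.2.1. Scheduled 33%. Belmark agreement on 15.2.2: CTH not met. → 33%.
Line B: rubber-upper → 15.2; rubber-soled → 15.2.3; ordinary → 15.2.3.1. Scheduled 32%. No special measure applies. → 32%.
Line C: leather-upper → 15.1; rubber-soled → 15.1.3; ordinary → 15.1.3.2. Scheduled 16%. Norvale agreement on 15.2.3.3: 15.1.3.2 not covered. → 16%.
Line D: textile-upper → 15.3; cork-soled → 15.3.3; ankle boots → 15.3.3.2. Scheduled 28%. Belmark agreement on 15.2.2: 15.3.3.2 not covered. → 28%.
Sum: 33% + 32% + 16% + 28% = 109%.

109%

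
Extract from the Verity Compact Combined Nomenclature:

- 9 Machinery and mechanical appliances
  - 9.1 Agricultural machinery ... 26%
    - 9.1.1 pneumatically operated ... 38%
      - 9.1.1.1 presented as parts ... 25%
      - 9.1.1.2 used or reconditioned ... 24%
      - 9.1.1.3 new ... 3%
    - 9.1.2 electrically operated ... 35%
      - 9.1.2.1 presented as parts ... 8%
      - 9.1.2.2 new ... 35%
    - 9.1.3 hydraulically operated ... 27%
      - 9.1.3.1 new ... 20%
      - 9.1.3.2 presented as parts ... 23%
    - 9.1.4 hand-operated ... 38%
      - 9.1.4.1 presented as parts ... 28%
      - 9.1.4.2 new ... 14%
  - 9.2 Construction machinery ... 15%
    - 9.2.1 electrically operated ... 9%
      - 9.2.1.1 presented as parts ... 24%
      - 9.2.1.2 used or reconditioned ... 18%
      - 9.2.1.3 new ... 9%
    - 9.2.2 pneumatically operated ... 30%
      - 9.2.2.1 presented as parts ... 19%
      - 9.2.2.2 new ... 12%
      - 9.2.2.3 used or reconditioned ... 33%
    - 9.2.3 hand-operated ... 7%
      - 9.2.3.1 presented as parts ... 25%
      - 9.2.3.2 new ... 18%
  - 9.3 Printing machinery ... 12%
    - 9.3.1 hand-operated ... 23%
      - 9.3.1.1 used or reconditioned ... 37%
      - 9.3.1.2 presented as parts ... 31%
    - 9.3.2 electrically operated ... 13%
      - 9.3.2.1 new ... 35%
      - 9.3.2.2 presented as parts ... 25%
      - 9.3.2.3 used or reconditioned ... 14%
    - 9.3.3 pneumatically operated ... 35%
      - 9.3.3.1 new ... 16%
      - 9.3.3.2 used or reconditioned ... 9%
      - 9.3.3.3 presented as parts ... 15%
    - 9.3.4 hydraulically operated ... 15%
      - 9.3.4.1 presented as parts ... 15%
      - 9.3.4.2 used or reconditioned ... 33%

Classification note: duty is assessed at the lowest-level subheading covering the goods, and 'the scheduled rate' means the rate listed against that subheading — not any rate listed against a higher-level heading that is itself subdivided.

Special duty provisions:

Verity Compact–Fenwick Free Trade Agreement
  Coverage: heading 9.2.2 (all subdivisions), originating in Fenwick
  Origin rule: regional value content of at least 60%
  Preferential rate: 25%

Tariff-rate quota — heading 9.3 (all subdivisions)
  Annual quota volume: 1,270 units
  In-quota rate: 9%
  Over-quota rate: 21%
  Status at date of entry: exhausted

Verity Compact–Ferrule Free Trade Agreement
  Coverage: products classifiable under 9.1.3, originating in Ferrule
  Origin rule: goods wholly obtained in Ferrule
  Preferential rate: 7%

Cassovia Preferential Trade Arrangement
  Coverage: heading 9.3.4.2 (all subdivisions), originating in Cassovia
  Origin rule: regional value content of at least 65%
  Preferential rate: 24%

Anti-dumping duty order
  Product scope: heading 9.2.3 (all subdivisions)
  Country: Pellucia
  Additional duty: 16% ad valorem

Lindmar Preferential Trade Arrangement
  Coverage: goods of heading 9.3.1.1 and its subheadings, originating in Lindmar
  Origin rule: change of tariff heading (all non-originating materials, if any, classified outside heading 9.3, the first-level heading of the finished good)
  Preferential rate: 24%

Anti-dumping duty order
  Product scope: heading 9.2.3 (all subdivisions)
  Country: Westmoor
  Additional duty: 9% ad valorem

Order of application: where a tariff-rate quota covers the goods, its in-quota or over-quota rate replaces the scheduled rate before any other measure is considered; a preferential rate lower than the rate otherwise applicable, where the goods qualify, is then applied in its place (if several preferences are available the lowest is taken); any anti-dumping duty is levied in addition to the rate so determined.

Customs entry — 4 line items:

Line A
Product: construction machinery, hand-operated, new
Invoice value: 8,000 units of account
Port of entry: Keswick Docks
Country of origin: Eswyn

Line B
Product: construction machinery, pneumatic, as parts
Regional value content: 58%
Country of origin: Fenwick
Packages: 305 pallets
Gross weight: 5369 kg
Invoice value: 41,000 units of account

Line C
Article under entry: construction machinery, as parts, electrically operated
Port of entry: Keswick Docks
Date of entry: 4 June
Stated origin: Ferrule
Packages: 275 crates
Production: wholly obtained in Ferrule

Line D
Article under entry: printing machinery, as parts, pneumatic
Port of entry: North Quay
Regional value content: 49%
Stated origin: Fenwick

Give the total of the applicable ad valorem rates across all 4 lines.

Line A: construction → 9.2; hand-operated → 9.2.3; new → 9.2.3.2. Scheduled 18%. No special measure applies. → 18%.
Line B: construction → 9.2; pneumatic → 9.2.2; as parts → 9.2.2.1. Scheduled 19%. Fenwick agreement on 9.2.2: RVC < 60%. → 19%.
Line C: construction → 9.2; electrically operated → 9.2.1; as parts → 9.2.1.1. Scheduled 24%. Ferrule agreement on 9.1.3: 9.2.1.1 not covered. → 24%.
Line D: printing → 9.3; pneumatic → 9.3.3; as parts → 9.3.3.3. Scheduled 15%. quota on 9.3 exhausted → over-quota 21%; Fenwick agreement on 9.2.2: 9.3.3.3 not covered. → 21%.
Sum: 18% + 19% + 24% + 21% = 82%.

82%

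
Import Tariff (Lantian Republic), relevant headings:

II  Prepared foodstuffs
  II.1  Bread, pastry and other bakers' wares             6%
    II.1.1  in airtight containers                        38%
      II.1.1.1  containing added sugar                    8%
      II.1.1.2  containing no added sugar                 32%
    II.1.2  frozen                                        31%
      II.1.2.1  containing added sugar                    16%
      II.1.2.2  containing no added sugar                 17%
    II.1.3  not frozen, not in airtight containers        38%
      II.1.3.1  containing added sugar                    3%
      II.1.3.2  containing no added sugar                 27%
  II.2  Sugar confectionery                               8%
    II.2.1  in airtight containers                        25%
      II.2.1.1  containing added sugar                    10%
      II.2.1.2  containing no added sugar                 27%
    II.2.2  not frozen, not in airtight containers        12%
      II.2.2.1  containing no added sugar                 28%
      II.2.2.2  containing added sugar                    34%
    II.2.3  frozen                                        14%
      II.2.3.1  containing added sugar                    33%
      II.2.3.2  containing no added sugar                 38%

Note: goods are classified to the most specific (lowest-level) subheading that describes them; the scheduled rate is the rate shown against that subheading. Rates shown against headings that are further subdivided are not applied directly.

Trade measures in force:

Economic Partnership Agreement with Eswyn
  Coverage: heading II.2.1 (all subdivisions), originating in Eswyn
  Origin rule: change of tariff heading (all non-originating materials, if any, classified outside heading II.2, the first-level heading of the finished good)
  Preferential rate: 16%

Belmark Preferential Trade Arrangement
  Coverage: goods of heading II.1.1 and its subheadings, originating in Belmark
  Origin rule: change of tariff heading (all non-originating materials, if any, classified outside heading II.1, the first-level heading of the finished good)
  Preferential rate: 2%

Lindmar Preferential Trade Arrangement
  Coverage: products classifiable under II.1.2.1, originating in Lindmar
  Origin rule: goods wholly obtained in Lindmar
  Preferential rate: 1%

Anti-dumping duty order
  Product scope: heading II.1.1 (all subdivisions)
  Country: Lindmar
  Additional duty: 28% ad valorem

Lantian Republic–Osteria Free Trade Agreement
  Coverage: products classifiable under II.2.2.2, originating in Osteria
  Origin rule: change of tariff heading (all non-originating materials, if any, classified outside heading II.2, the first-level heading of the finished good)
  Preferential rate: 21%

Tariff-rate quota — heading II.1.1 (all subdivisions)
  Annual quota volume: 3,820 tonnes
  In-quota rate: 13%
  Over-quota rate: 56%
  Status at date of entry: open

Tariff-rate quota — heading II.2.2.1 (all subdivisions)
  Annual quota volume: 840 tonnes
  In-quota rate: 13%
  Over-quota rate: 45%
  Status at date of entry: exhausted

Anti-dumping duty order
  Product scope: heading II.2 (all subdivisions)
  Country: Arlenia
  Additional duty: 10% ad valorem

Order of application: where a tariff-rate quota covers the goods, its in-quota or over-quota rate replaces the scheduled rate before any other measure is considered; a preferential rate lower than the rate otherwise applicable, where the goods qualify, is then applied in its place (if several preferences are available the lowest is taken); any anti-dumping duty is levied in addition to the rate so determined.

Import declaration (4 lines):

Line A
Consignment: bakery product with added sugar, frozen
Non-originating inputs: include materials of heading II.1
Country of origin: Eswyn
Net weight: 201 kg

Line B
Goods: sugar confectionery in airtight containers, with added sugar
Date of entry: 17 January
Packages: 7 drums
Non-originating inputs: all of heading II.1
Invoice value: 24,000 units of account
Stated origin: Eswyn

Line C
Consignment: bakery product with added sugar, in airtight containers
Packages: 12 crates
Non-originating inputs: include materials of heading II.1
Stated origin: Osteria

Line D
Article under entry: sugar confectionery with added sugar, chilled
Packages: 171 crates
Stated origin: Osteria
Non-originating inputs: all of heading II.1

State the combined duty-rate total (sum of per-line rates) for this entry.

60%

Line A: bakery product → II.1; frozen → II.1.2; with added sugar → II.1.2.1. Scheduled 16%. Eswyn agreement on II.2.1: II.1.2.1 not covered. → 16%.
Line B: sugar confectionery → II.2; in airtight containers → II.2.1; with added sugar → II.2.1.1. Scheduled 10%. Eswyn agreement on II.2.1: CTH met → 16% available; preference 16% not lower than 10% → no reduction. → 10%.
Line C: bakery product → II.1; in airtight containers → II.1.1; with added sugar → II.1.1.1. Scheduled 8%. quota on II.1.1 open → in-quota 13%; Osteria agreement on II.2.2.2: II.1.1.1 not covered. → 13%.
Line D: sugar confectionery → II.2; chilled → II.2.2; with added sugar → II.2.2.2. Scheduled 34%. Osteria agreement on II.2.2.2: CTH met → 21% available; preferential 21%. → 21%.
Sum: 16% + 10% + 13% + 21% = 60%.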